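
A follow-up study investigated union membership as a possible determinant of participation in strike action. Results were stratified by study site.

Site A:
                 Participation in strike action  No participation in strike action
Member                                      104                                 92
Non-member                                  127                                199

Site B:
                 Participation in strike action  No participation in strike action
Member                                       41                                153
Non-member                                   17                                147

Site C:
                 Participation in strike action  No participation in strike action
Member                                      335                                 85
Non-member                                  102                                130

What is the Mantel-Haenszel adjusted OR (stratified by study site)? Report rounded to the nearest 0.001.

OR_MH = Σ(aᵢdᵢ/nᵢ) / Σ(bᵢcᵢ/nᵢ), where nᵢ is the stratum total.
Stratum 1 (Site A): n = 522; a·d/n = 104·199/522 = 39.6475; b·c/n = 92·127/522 = 22.3831
Stratum 2 (Site B): n = 358; a·d/n = 41·147/358 = 16.8352; b·c/n = 153·17/358 = 7.2654
Stratum 3 (Site C): n = 652; a·d/n = 335·130/652 = 66.7945; b·c/n = 85·102/652 = 13.2975
OR_MH = (39.6475 + 16.8352 + 66.7945) / (22.3831 + 7.2654 + 13.2975) = 123.2772 / 42.9461 = 2.87051

2.871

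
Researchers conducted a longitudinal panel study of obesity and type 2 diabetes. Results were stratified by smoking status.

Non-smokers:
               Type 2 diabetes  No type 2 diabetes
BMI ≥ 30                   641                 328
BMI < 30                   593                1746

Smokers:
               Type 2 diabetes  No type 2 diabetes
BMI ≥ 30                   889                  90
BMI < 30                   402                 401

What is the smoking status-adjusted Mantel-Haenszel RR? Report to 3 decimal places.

RR_MH = Σ(aᵢ·n₀ᵢ/nᵢ) / Σ(cᵢ·n₁ᵢ/nᵢ), with n₁ᵢ = aᵢ+bᵢ (exposed), n₀ᵢ = cᵢ+dᵢ (unexposed), nᵢ = n₁ᵢ+n₀ᵢ.
Stratum 1 (Non-smokers): n₁ = 969, n₀ = 2339, n = 3308; a·n₀/n = 641·2339/3308 = 453.2343; c·n₁/n = 593·969/3308 = 173.7053
Stratum 2 (Smokers): n₁ = 979, n₀ = 803, n = 1782; a·n₀/n = 889·803/1782 = 400.5988; c·n₁/n = 402·979/1782 = 220.8519
RR_MH = (453.2343 + 400.5988) / (173.7053 + 220.8519) = 853.8330 / 394.5571 = 2.16403

2.164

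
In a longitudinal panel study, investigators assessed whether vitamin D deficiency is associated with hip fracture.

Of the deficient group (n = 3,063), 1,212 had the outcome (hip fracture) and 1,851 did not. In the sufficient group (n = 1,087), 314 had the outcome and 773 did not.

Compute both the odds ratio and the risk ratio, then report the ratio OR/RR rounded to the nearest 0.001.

1.177

From the description: a = 1212, b = 1851, c = 314, d = 773.
OR = (1212·773)/(1851·314) = 936876/581214 = 1.61193
Risk in exposed = 1212/3063 = 0.39569; risk in unexposed = 314/1087 = 0.28887; RR = 1.36979
OR/RR = 1.61193 / 1.36979 = 1.17677
The outcome is not rare, so the OR lies further from 1 than the RR.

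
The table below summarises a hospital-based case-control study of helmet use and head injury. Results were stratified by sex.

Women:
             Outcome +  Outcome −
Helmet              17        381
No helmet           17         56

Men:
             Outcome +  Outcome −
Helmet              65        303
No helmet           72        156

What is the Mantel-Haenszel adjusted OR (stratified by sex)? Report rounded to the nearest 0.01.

0.38

OR_MH = Σ(aᵢdᵢ/nᵢ) / Σ(bᵢcᵢ/nᵢ), where nᵢ is the stratum total.
Stratum 1 (Women): n = 471; a·d/n = 17·56/471 = 2.0212; b·c/n = 381·17/471 = 13.7516
Stratum 2 (Men): n = 596; a·d/n = 65·156/596 = 17.0134; b·c/n = 303·72/596 = 36.6040
OR_MH = (2.0212 + 17.0134) / (13.7516 + 36.6040) = 19.0347 / 50.3556 = 0.37800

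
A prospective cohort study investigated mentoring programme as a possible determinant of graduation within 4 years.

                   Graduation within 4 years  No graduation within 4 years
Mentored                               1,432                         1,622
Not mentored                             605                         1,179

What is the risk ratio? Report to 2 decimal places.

Cells: a = 1432, b = 1622, c = 605, d = 1179.
Risk in exposed = 1432/3054 = 0.46889; risk in unexposed = 605/1784 = 0.33913.
RR = 0.46889 / 0.33913 = 1.38265
The risk among the exposed is 1.38 times that among the unexposed.

1.38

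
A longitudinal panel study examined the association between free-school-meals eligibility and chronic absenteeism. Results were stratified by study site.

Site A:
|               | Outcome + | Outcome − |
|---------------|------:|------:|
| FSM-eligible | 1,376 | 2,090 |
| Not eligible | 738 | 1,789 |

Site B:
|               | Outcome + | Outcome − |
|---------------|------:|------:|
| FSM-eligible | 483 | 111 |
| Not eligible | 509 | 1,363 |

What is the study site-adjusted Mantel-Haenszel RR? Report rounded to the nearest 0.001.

1.723

RR_MH = Σ(aᵢ·n₀ᵢ/nᵢ) / Σ(cᵢ·n₁ᵢ/nᵢ), with n₁ᵢ = aᵢ+bᵢ (exposed), n₀ᵢ = cᵢ+dᵢ (unexposed), nᵢ = n₁ᵢ+n₀ᵢ.
Stratum 1 (Site A): n₁ = 3466, n₀ = 2527, n = 5993; a·n₀/n = 1376·2527/5993 = 580.2022; c·n₁/n = 738·3466/5993 = 426.8160
Stratum 2 (Site B): n₁ = 594, n₀ = 1872, n = 2466; a·n₀/n = 483·1872/2466 = 366.6569; c·n₁/n = 509·594/2466 = 122.6058
RR_MH = (580.2022 + 366.6569) / (426.8160 + 122.6058) = 946.8592 / 549.4218 = 1.72337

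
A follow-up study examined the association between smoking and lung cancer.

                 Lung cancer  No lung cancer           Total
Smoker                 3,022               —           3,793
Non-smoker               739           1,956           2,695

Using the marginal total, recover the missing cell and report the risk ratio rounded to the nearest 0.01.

The missing cell is in the exposed row: 3793 − 3022 = 771.
So a = 3022, b = 771, c = 739, d = 1956.
RR = [a/(a+b)] / [c/(c+d)] = (3022/3793) / (739/2695) = 0.79673/0.27421 = 2.90553

2.91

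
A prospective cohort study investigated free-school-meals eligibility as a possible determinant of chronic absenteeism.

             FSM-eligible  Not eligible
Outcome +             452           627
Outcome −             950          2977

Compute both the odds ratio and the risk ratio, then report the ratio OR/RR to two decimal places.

1.22

Reading the table with exposure as columns: a = 452 (FSM-eligible, case), b = 950 (FSM-eligible, non-case), c = 627 (Not eligible, case), d = 2977.
OR = (452·2977)/(950·627) = 1345604/595650 = 2.25905
Risk in exposed = 452/1402 = 0.32240; risk in unexposed = 627/3604 = 0.17397; RR = 1.85314
OR/RR = 2.25905 / 1.85314 = 1.21904
The outcome is not rare, so the OR lies further from 1 than the RR.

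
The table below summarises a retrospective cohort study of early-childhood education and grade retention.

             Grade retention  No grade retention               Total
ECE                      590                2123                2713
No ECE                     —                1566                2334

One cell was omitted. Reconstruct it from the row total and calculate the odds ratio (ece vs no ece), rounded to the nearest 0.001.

0.567

The missing cell is in the unexposed row: 2334 − 1566 = 768.
So a = 590, b = 2123, c = 768, d = 1566.
OR = (a·d)/(b·c) = (590 × 1566) / (2123 × 768) = 923940 / 1630464 = 0.56667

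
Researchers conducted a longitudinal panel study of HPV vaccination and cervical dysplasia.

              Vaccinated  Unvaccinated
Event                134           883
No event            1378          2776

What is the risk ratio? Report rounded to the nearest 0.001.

Reading the table with exposure as columns: a = 134 (Vaccinated, case), b = 1378 (Vaccinated, non-case), c = 883 (Unvaccinated, case), d = 2776.
Risk in exposed = 134/1512 = 0.08862; risk in unexposed = 883/3659 = 0.24132.
RR = 0.08862 / 0.24132 = 0.36724
The risk is 63% lower among the exposed than among the unexposed.

0.367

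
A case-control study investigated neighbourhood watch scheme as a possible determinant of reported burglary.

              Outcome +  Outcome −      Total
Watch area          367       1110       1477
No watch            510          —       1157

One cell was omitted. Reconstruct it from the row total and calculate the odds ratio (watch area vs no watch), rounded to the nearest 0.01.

The missing cell is in the unexposed row: 1157 − 510 = 647.
So a = 367, b = 1110, c = 510, d = 647.
OR = (a·d)/(b·c) = (367 × 647) / (1110 × 510) = 237449 / 566100 = 0.41945

0.42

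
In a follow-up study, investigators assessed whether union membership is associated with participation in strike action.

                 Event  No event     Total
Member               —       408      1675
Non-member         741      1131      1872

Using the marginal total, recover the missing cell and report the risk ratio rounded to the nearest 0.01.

The missing cell is in the exposed row: 1675 − 408 = 1267.
So a = 1267, b = 408, c = 741, d = 1131.
RR = [a/(a+b)] / [c/(c+d)] = (1267/1675) / (741/1872) = 0.75642/0.39583 = 1.91095

1.91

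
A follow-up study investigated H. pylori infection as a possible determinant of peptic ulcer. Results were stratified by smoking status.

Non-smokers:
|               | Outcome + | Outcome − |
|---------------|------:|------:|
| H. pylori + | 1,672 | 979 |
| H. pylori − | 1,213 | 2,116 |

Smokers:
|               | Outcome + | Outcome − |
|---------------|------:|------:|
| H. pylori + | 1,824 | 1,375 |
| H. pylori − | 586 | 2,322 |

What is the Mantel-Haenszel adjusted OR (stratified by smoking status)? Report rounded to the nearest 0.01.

3.89

OR_MH = Σ(aᵢdᵢ/nᵢ) / Σ(bᵢcᵢ/nᵢ), where nᵢ is the stratum total.
Stratum 1 (Non-smokers): n = 5980; a·d/n = 1672·2116/5980 = 591.6308; b·c/n = 979·1213/5980 = 198.5831
Stratum 2 (Smokers): n = 6107; a·d/n = 1824·2322/6107 = 693.5202; b·c/n = 1375·586/6107 = 131.9388
OR_MH = (591.6308 + 693.5202) / (198.5831 + 131.9388) = 1285.1510 / 330.5219 = 3.88825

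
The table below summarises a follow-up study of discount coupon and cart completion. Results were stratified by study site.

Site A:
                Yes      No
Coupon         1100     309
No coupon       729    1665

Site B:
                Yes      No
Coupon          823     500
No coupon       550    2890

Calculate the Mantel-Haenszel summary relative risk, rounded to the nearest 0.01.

3.04

RR_MH = Σ(aᵢ·n₀ᵢ/nᵢ) / Σ(cᵢ·n₁ᵢ/nᵢ), with n₁ᵢ = aᵢ+bᵢ (exposed), n₀ᵢ = cᵢ+dᵢ (unexposed), nᵢ = n₁ᵢ+n₀ᵢ.
Stratum 1 (Site A): n₁ = 1409, n₀ = 2394, n = 3803; a·n₀/n = 1100·2394/3803 = 692.4533; c·n₁/n = 729·1409/3803 = 270.0923
Stratum 2 (Site B): n₁ = 1323, n₀ = 3440, n = 4763; a·n₀/n = 823·3440/4763 = 594.3985; c·n₁/n = 550·1323/4763 = 152.7714
RR_MH = (692.4533 + 594.3985) / (270.0923 + 152.7714) = 1286.8518 / 422.8637 = 3.04318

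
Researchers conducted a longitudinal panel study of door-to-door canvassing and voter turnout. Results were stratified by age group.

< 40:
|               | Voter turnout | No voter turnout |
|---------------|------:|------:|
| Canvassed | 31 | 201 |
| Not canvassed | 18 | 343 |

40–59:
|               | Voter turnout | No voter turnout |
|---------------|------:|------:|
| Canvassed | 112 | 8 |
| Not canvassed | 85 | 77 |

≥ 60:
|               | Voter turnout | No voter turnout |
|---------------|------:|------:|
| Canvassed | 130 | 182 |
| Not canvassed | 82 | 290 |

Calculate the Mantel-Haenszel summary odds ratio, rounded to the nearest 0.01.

OR_MH = Σ(aᵢdᵢ/nᵢ) / Σ(bᵢcᵢ/nᵢ), where nᵢ is the stratum total.
Stratum 1 (< 40): n = 593; a·d/n = 31·343/593 = 17.9309; b·c/n = 201·18/593 = 6.1012
Stratum 2 (40–59): n = 282; a·d/n = 112·77/282 = 30.5816; b·c/n = 8·85/282 = 2.4113
Stratum 3 (≥ 60): n = 684; a·d/n = 130·290/684 = 55.1170; b·c/n = 182·82/684 = 21.8187
OR_MH = (17.9309 + 30.5816 + 55.1170) / (6.1012 + 2.4113 + 21.8187) = 103.6294 / 30.3312 = 3.41659

3.42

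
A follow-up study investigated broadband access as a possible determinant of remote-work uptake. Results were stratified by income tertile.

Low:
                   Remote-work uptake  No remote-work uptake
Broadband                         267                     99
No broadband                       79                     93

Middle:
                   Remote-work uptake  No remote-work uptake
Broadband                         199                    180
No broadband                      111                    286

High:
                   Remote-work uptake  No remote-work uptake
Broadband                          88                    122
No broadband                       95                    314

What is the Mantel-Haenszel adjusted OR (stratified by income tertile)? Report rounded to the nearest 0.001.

2.782

OR_MH = Σ(aᵢdᵢ/nᵢ) / Σ(bᵢcᵢ/nᵢ), where nᵢ is the stratum total.
Stratum 1 (Low): n = 538; a·d/n = 267·93/538 = 46.1543; b·c/n = 99·79/538 = 14.5372
Stratum 2 (Middle): n = 776; a·d/n = 199·286/776 = 73.3428; b·c/n = 180·111/776 = 25.7474
Stratum 3 (High): n = 619; a·d/n = 88·314/619 = 44.6397; b·c/n = 122·95/619 = 18.7237
OR_MH = (46.1543 + 73.3428 + 44.6397) / (14.5372 + 25.7474 + 18.7237) = 164.1368 / 59.0083 = 2.78159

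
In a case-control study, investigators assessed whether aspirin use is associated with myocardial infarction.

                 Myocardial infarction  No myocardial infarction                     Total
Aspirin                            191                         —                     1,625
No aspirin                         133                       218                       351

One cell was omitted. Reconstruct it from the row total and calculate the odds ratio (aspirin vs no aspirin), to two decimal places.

0.22

The missing cell is in the exposed row: 1625 − 191 = 1434.
So a = 191, b = 1434, c = 133, d = 218.
OR = (a·d)/(b·c) = (191 × 218) / (1434 × 133) = 41638 / 190722 = 0.21832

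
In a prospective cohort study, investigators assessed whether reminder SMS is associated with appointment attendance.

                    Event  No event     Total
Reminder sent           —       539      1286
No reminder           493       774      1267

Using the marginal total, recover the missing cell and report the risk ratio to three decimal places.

The missing cell is in the exposed row: 1286 − 539 = 747.
So a = 747, b = 539, c = 493, d = 774.
RR = [a/(a+b)] / [c/(c+d)] = (747/1286) / (493/1267) = 0.58087/0.38911 = 1.49283

1.493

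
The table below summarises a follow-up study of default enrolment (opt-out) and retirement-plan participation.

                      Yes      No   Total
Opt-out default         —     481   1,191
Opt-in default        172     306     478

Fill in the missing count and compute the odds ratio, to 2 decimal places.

The missing cell is in the exposed row: 1191 − 481 = 710.
So a = 710, b = 481, c = 172, d = 306.
OR = (a·d)/(b·c) = (710 × 306) / (481 × 172) = 217260 / 82732 = 2.62607

2.63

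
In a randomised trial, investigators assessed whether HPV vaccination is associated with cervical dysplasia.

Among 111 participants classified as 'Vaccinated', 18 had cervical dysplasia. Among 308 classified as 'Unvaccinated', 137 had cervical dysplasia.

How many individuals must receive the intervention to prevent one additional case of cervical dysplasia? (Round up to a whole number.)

4

Risk in treated group = 18/111 = 0.16216; risk in control = 137/308 = 0.44481.
Absolute risk reduction = 0.44481 − 0.16216 = 0.28264
NNT = 1 / ARR = 1 / 0.28264 = 3.538 → round up → 4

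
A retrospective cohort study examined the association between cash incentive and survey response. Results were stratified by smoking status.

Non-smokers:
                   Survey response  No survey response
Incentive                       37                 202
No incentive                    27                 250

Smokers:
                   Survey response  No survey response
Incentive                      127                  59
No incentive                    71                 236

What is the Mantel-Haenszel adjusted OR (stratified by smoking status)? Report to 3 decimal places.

4.129

OR_MH = Σ(aᵢdᵢ/nᵢ) / Σ(bᵢcᵢ/nᵢ), where nᵢ is the stratum total.
Stratum 1 (Non-smokers): n = 516; a·d/n = 37·250/516 = 17.9264; b·c/n = 202·27/516 = 10.5698
Stratum 2 (Smokers): n = 493; a·d/n = 127·236/493 = 60.7951; b·c/n = 59·71/493 = 8.4970
OR_MH = (17.9264 + 60.7951) / (10.5698 + 8.4970) = 78.7215 / 19.0667 = 4.12874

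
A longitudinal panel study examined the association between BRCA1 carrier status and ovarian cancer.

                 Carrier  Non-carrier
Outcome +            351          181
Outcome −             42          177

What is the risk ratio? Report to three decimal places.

1.767

Reading the table with exposure as columns: a = 351 (Carrier, case), b = 42 (Carrier, non-case), c = 181 (Non-carrier, case), d = 177.
Risk in exposed = 351/393 = 0.89313; risk in unexposed = 181/358 = 0.50559.
RR = 0.89313 / 0.50559 = 1.76652
The risk among the exposed is 1.77 times that among the unexposed.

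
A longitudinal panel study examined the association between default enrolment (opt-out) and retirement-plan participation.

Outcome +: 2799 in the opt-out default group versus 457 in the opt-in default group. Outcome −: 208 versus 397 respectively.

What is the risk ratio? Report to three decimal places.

1.739

From the description: a = 2799, b = 208, c = 457, d = 397.
Risk in exposed = 2799/3007 = 0.93083; risk in unexposed = 457/854 = 0.53513.
RR = 0.93083 / 0.53513 = 1.73945
The risk among the exposed is 1.74 times that among the unexposed.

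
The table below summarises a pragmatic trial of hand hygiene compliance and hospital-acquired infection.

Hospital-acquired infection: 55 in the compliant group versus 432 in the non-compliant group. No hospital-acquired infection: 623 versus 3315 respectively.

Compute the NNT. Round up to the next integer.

Risk in treated group = 55/678 = 0.08112; risk in control = 432/3747 = 0.11529.
Absolute risk reduction = 0.11529 − 0.08112 = 0.03417
NNT = 1 / ARR = 1 / 0.03417 = 29.264 → round up → 30

30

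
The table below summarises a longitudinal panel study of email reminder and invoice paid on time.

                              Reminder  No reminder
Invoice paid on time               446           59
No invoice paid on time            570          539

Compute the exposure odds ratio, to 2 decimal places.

7.15

Reading the table with exposure as columns: a = 446 (Reminder, case), b = 570 (Reminder, non-case), c = 59 (No reminder, case), d = 539.
OR = (a·d)/(b·c) = (446 × 539) / (570 × 59) = 240394 / 33630 = 7.14820
The odds of invoice paid on time are about 7.15 times as high in the reminder group.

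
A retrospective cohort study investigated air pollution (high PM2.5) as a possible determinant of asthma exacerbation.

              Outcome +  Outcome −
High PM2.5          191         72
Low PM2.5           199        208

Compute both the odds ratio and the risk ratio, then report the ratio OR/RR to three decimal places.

1.867

Cells: a = 191, b = 72, c = 199, d = 208.
OR = (191·208)/(72·199) = 39728/14328 = 2.77275
Risk in exposed = 191/263 = 0.72624; risk in unexposed = 199/407 = 0.48894; RR = 1.48532
OR/RR = 2.77275 / 1.48532 = 1.86678
The outcome is not rare, so the OR lies further from 1 than the RR.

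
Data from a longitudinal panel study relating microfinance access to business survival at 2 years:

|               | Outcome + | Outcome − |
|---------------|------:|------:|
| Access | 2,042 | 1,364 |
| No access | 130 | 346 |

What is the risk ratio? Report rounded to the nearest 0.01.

2.20

Cells: a = 2042, b = 1364, c = 130, d = 346.
Risk in exposed = 2042/3406 = 0.59953; risk in unexposed = 130/476 = 0.27311.
RR = 0.59953 / 0.27311 = 2.19520
The risk among the exposed is 2.20 times that among the unexposed.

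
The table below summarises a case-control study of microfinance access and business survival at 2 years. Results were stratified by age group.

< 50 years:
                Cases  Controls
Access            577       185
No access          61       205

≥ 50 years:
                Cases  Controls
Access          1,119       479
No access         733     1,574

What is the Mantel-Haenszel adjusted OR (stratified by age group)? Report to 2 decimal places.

OR_MH = Σ(aᵢdᵢ/nᵢ) / Σ(bᵢcᵢ/nᵢ), where nᵢ is the stratum total.
Stratum 1 (< 50 years): n = 1028; a·d/n = 577·205/1028 = 115.0632; b·c/n = 185·61/1028 = 10.9776
Stratum 2 (≥ 50 years): n = 3905; a·d/n = 1119·1574/3905 = 451.0387; b·c/n = 479·733/3905 = 89.9122
OR_MH = (115.0632 + 451.0387) / (10.9776 + 89.9122) = 566.1019 / 100.8898 = 5.61109

5.61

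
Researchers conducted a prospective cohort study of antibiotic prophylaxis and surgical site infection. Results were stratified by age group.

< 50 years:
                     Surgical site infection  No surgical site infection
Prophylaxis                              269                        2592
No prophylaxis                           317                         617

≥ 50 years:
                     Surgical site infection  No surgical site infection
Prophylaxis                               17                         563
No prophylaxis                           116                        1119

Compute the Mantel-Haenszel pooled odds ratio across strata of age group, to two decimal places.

OR_MH = Σ(aᵢdᵢ/nᵢ) / Σ(bᵢcᵢ/nᵢ), where nᵢ is the stratum total.
Stratum 1 (< 50 years): n = 3795; a·d/n = 269·617/3795 = 43.7347; b·c/n = 2592·317/3795 = 216.5123
Stratum 2 (≥ 50 years): n = 1815; a·d/n = 17·1119/1815 = 10.4810; b·c/n = 563·116/1815 = 35.9824
OR_MH = (43.7347 + 10.4810) / (216.5123 + 35.9824) = 54.2156 / 252.4946 = 0.21472

0.21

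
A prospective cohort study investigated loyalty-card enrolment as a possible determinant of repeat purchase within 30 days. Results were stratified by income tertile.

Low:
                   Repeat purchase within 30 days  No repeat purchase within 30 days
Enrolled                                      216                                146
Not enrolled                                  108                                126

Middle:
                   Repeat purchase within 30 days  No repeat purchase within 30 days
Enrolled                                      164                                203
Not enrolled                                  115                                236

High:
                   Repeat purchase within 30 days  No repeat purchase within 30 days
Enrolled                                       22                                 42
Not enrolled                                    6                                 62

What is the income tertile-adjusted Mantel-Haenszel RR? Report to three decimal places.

RR_MH = Σ(aᵢ·n₀ᵢ/nᵢ) / Σ(cᵢ·n₁ᵢ/nᵢ), with n₁ᵢ = aᵢ+bᵢ (exposed), n₀ᵢ = cᵢ+dᵢ (unexposed), nᵢ = n₁ᵢ+n₀ᵢ.
Stratum 1 (Low): n₁ = 362, n₀ = 234, n = 596; a·n₀/n = 216·234/596 = 84.8054; c·n₁/n = 108·362/596 = 65.5973
Stratum 2 (Middle): n₁ = 367, n₀ = 351, n = 718; a·n₀/n = 164·351/718 = 80.1727; c·n₁/n = 115·367/718 = 58.7813
Stratum 3 (High): n₁ = 64, n₀ = 68, n = 132; a·n₀/n = 22·68/132 = 11.3333; c·n₁/n = 6·64/132 = 2.9091
RR_MH = (84.8054 + 80.1727 + 11.3333) / (65.5973 + 58.7813 + 2.9091) = 176.3114 / 127.2877 = 1.38514

1.385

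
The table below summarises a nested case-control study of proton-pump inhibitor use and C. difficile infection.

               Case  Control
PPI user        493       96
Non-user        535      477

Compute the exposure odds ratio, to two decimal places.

4.58

Cells: a = 493, b = 96, c = 535, d = 477.
OR = (a·d)/(b·c) = (493 × 477) / (96 × 535) = 235161 / 51360 = 4.57868
The odds of C. difficile infection are about 4.58 times as high in the ppi user group.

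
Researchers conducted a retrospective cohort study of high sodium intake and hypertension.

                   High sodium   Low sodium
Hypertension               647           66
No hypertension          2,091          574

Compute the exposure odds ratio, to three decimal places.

2.691

Reading the table with exposure as columns: a = 647 (High sodium, case), b = 2091 (High sodium, non-case), c = 66 (Low sodium, case), d = 574.
OR = (a·d)/(b·c) = (647 × 574) / (2091 × 66) = 371378 / 138006 = 2.69103
The odds of hypertension are about 2.69 times as high in the high sodium group.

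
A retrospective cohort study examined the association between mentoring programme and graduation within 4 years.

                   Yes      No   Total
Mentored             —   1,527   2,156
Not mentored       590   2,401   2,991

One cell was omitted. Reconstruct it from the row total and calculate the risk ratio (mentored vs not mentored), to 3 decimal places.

1.479

The missing cell is in the exposed row: 2156 − 1527 = 629.
So a = 629, b = 1527, c = 590, d = 2401.
RR = [a/(a+b)] / [c/(c+d)] = (629/2156) / (590/2991) = 0.29174/0.19726 = 1.47899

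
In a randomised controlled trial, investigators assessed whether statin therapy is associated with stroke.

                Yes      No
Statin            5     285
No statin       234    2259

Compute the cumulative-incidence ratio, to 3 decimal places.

0.184

Cells: a = 5, b = 285, c = 234, d = 2259.
Risk in exposed = 5/290 = 0.01724; risk in unexposed = 234/2493 = 0.09386.
RR = 0.01724 / 0.09386 = 0.18369
The risk is 82% lower among the exposed than among the unexposed.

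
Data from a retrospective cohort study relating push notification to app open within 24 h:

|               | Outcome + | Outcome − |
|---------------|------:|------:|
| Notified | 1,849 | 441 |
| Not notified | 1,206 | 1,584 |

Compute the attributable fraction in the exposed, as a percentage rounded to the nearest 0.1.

46.5

Cells: a = 1849, b = 441, c = 1206, d = 1584.
Risk in exposed = 1849/2290 = 0.80742; risk in unexposed = 1206/2790 = 0.43226.
RR = 0.80742/0.43226 = 1.86792
AR% = (RR − 1)/RR × 100 = (1.86792 − 1)/1.86792 × 100 = 46.4645%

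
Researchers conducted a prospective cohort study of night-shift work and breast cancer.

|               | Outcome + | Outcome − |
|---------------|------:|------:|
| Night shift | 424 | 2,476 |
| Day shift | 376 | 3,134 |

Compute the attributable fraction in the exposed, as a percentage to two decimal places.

26.73

Cells: a = 424, b = 2476, c = 376, d = 3134.
Risk in exposed = 424/2900 = 0.14621; risk in unexposed = 376/3510 = 0.10712.
RR = 0.14621/0.10712 = 1.36486
AR% = (RR − 1)/RR × 100 = (1.36486 − 1)/1.36486 × 100 = 26.7322%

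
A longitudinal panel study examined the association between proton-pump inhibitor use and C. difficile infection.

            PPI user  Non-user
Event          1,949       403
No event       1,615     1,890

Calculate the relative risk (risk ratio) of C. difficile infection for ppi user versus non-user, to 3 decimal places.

Reading the table with exposure as columns: a = 1949 (PPI user, case), b = 1615 (PPI user, non-case), c = 403 (Non-user, case), d = 1890.
Risk in exposed = 1949/3564 = 0.54686; risk in unexposed = 403/2293 = 0.17575.
RR = 0.54686 / 0.17575 = 3.11152
The risk among the exposed is 3.11 times that among the unexposed.

3.112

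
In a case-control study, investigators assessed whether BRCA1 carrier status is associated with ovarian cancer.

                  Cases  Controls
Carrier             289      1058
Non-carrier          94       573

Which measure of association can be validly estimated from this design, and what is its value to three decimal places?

Cells: a = 289, b = 1058, c = 94, d = 573.
This is a case-control study: participants were sampled on outcome status, so risks in the source population cannot be estimated directly — relative risk is not valid here. The odds ratio is the appropriate measure.
OR = (a·d)/(b·c) = (289 × 573) / (1058 × 94) = 165597 / 99452 = 1.66509

1.665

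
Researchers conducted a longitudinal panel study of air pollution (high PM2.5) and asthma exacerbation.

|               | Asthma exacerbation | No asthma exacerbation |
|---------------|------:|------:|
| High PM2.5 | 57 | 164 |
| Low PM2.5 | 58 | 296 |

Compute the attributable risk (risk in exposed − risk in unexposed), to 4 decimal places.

0.0941

Cells: a = 57, b = 164, c = 58, d = 296.
Risk in exposed = 57/221 = 0.257919; risk in unexposed = 58/354 = 0.163842.
Risk difference = 0.257919 − 0.163842 = 0.094077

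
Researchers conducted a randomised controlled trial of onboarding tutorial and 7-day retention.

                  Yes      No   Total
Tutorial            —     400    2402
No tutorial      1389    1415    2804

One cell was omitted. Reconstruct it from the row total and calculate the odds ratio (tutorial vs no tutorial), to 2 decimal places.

The missing cell is in the exposed row: 2402 − 400 = 2002.
So a = 2002, b = 400, c = 1389, d = 1415.
OR = (a·d)/(b·c) = (2002 × 1415) / (400 × 1389) = 2832830 / 555600 = 5.09869

5.10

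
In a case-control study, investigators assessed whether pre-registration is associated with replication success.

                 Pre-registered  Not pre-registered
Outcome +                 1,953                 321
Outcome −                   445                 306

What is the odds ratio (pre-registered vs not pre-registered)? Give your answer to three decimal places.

4.184

Reading the table with exposure as columns: a = 1953 (Pre-registered, case), b = 445 (Pre-registered, non-case), c = 321 (Not pre-registered, case), d = 306.
OR = (a·d)/(b·c) = (1953 × 306) / (445 × 321) = 597618 / 142845 = 4.18368
The odds of replication success are about 4.18 times as high in the pre-registered group.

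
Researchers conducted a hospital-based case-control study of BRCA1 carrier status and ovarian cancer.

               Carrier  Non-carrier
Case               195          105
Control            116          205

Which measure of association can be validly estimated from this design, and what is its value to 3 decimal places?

Reading the table with exposure as columns: a = 195 (Carrier, case), b = 116 (Carrier, non-case), c = 105 (Non-carrier, case), d = 205.
This is a hospital-based case-control study: participants were sampled on outcome status, so risks in the source population cannot be estimated directly — relative risk is not valid here. The odds ratio is the appropriate measure.
OR = (a·d)/(b·c) = (195 × 205) / (116 × 105) = 39975 / 12180 = 3.28202

3.282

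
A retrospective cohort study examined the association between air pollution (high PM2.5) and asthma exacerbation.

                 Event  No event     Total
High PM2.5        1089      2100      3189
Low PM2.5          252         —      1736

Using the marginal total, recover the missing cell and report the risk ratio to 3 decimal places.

2.352

The missing cell is in the unexposed row: 1736 − 252 = 1484.
So a = 1089, b = 2100, c = 252, d = 1484.
RR = [a/(a+b)] / [c/(c+d)] = (1089/3189) / (252/1736) = 0.34149/0.14516 = 2.35246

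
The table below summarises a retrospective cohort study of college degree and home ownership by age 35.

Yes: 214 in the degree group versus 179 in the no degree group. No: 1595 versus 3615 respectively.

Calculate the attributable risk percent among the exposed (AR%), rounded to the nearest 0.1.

60.1

From the description: a = 214, b = 1595, c = 179, d = 3615.
Risk in exposed = 214/1809 = 0.11830; risk in unexposed = 179/3794 = 0.04718.
RR = 0.11830/0.04718 = 2.50738
AR% = (RR − 1)/RR × 100 = (2.50738 − 1)/2.50738 × 100 = 60.1177%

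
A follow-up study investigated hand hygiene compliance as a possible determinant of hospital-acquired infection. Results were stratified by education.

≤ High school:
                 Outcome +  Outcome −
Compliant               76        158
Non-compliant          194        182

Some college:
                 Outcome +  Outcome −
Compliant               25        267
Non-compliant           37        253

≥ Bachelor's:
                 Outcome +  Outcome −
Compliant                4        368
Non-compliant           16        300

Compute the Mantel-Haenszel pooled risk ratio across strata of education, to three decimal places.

RR_MH = Σ(aᵢ·n₀ᵢ/nᵢ) / Σ(cᵢ·n₁ᵢ/nᵢ), with n₁ᵢ = aᵢ+bᵢ (exposed), n₀ᵢ = cᵢ+dᵢ (unexposed), nᵢ = n₁ᵢ+n₀ᵢ.
Stratum 1 (≤ High school): n₁ = 234, n₀ = 376, n = 610; a·n₀/n = 76·376/610 = 46.8459; c·n₁/n = 194·234/610 = 74.4197
Stratum 2 (Some college): n₁ = 292, n₀ = 290, n = 582; a·n₀/n = 25·290/582 = 12.4570; c·n₁/n = 37·292/582 = 18.5636
Stratum 3 (≥ Bachelor's): n₁ = 372, n₀ = 316, n = 688; a·n₀/n = 4·316/688 = 1.8372; c·n₁/n = 16·372/688 = 8.6512
RR_MH = (46.8459 + 12.4570 + 1.8372) / (74.4197 + 18.5636 + 8.6512) = 61.1402 / 101.6344 = 0.60157

0.602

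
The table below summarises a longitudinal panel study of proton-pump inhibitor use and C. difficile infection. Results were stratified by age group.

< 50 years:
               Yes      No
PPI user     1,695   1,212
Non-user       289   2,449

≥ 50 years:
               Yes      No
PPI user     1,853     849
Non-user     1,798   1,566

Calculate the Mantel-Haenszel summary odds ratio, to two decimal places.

3.87

OR_MH = Σ(aᵢdᵢ/nᵢ) / Σ(bᵢcᵢ/nᵢ), where nᵢ is the stratum total.
Stratum 1 (< 50 years): n = 5645; a·d/n = 1695·2449/5645 = 735.3508; b·c/n = 1212·289/5645 = 62.0492
Stratum 2 (≥ 50 years): n = 6066; a·d/n = 1853·1566/6066 = 478.3709; b·c/n = 849·1798/6066 = 251.6489
OR_MH = (735.3508 + 478.3709) / (62.0492 + 251.6489) = 1213.7217 / 313.6981 = 3.86908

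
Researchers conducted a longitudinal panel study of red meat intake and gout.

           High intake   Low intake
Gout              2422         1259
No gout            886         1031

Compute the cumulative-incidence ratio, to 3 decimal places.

Reading the table with exposure as columns: a = 2422 (High intake, case), b = 886 (High intake, non-case), c = 1259 (Low intake, case), d = 1031.
Risk in exposed = 2422/3308 = 0.73216; risk in unexposed = 1259/2290 = 0.54978.
RR = 0.73216 / 0.54978 = 1.33174
The risk among the exposed is 1.33 times that among the unexposed.

1.332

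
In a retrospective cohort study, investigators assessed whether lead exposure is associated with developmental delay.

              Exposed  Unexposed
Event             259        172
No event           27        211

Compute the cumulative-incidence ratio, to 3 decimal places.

2.017

Reading the table with exposure as columns: a = 259 (Exposed, case), b = 27 (Exposed, non-case), c = 172 (Unexposed, case), d = 211.
Risk in exposed = 259/286 = 0.90559; risk in unexposed = 172/383 = 0.44909.
RR = 0.90559 / 0.44909 = 2.01653
The risk among the exposed is 2.02 times that among the unexposed.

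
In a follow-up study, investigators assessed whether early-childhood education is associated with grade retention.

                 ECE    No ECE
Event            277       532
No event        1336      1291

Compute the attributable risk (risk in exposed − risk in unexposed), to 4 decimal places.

-0.1201

Reading the table with exposure as columns: a = 277 (ECE, case), b = 1336 (ECE, non-case), c = 532 (No ECE, case), d = 1291.
Risk in exposed = 277/1613 = 0.171730; risk in unexposed = 532/1823 = 0.291827.
Risk difference = 0.171730 − 0.291827 = -0.120097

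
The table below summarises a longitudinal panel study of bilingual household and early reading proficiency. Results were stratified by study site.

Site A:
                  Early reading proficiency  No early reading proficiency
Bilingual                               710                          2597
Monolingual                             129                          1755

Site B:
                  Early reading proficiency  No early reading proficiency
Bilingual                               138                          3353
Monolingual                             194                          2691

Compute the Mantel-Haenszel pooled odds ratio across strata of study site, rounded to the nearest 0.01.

1.79

OR_MH = Σ(aᵢdᵢ/nᵢ) / Σ(bᵢcᵢ/nᵢ), where nᵢ is the stratum total.
Stratum 1 (Site A): n = 5191; a·d/n = 710·1755/5191 = 240.0405; b·c/n = 2597·129/5191 = 64.5373
Stratum 2 (Site B): n = 6376; a·d/n = 138·2691/6376 = 58.2431; b·c/n = 3353·194/6376 = 102.0204
OR_MH = (240.0405 + 58.2431) / (64.5373 + 102.0204) = 298.2836 / 166.5577 = 1.79087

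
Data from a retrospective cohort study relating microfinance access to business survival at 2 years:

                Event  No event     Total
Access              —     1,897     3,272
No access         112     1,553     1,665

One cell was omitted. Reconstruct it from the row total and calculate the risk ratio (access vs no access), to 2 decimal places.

The missing cell is in the exposed row: 3272 − 1897 = 1375.
So a = 1375, b = 1897, c = 112, d = 1553.
RR = [a/(a+b)] / [c/(c+d)] = (1375/3272) / (112/1665) = 0.42023/0.06727 = 6.24720

6.25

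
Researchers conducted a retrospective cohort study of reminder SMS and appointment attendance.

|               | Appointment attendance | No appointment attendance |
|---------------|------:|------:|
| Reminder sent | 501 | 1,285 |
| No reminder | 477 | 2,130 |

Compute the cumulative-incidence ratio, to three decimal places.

Cells: a = 501, b = 1285, c = 477, d = 2130.
Risk in exposed = 501/1786 = 0.28052; risk in unexposed = 477/2607 = 0.18297.
RR = 0.28052 / 0.18297 = 1.53313
The risk among the exposed is 1.53 times that among the unexposed.

1.533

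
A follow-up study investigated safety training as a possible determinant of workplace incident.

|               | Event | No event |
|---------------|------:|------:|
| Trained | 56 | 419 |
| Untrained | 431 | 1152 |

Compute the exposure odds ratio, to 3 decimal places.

0.357

Cells: a = 56, b = 419, c = 431, d = 1152.
OR = (a·d)/(b·c) = (56 × 1152) / (419 × 431) = 64512 / 180589 = 0.35723
Exposure is associated with lower odds of workplace incident (OR = 0.36 < 1).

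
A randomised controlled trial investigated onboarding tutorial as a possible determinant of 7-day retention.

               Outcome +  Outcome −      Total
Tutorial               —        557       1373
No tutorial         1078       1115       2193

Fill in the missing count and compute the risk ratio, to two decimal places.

1.21

The missing cell is in the exposed row: 1373 − 557 = 816.
So a = 816, b = 557, c = 1078, d = 1115.
RR = [a/(a+b)] / [c/(c+d)] = (816/1373) / (1078/2193) = 0.59432/0.49156 = 1.20904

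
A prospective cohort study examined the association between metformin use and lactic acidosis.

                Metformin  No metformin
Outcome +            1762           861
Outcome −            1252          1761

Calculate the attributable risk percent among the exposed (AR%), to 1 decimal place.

43.8

Reading the table with exposure as columns: a = 1762 (Metformin, case), b = 1252 (Metformin, non-case), c = 861 (No metformin, case), d = 1761.
Risk in exposed = 1762/3014 = 0.58461; risk in unexposed = 861/2622 = 0.32838.
RR = 0.58461/0.32838 = 1.78030
AR% = (RR − 1)/RR × 100 = (1.78030 − 1)/1.78030 × 100 = 43.8296%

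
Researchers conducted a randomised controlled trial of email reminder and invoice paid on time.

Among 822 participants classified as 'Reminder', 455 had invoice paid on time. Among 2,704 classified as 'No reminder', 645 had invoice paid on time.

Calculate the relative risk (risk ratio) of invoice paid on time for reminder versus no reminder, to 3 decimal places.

From the description: a = 455, b = 367, c = 645, d = 2059.
Risk in exposed = 455/822 = 0.55353; risk in unexposed = 645/2704 = 0.23854.
RR = 0.55353 / 0.23854 = 2.32053
The risk among the exposed is 2.32 times that among the unexposed.

2.321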